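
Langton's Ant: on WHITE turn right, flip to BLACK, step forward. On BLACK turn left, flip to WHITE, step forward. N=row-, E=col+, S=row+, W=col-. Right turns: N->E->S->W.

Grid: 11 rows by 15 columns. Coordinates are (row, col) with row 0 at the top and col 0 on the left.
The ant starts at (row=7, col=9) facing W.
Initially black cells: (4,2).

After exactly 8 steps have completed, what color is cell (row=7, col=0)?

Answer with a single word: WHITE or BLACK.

Step 1: on WHITE (7,9): turn R to N, flip to black, move to (6,9). |black|=2
Step 2: on WHITE (6,9): turn R to E, flip to black, move to (6,10). |black|=3
Step 3: on WHITE (6,10): turn R to S, flip to black, move to (7,10). |black|=4
Step 4: on WHITE (7,10): turn R to W, flip to black, move to (7,9). |black|=5
Step 5: on BLACK (7,9): turn L to S, flip to white, move to (8,9). |black|=4
Step 6: on WHITE (8,9): turn R to W, flip to black, move to (8,8). |black|=5
Step 7: on WHITE (8,8): turn R to N, flip to black, move to (7,8). |black|=6
Step 8: on WHITE (7,8): turn R to E, flip to black, move to (7,9). |black|=7

Answer: WHITE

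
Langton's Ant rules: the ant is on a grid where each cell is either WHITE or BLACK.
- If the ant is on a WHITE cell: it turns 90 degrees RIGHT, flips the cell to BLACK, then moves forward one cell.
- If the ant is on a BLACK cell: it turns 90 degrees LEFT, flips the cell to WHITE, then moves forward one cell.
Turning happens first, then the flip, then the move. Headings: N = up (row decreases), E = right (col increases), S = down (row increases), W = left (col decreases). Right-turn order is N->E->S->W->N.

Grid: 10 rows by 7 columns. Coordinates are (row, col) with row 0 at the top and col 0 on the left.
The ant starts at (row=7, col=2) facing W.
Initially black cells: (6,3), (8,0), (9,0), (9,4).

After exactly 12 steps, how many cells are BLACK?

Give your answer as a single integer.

Answer: 12

Derivation:
Step 1: on WHITE (7,2): turn R to N, flip to black, move to (6,2). |black|=5
Step 2: on WHITE (6,2): turn R to E, flip to black, move to (6,3). |black|=6
Step 3: on BLACK (6,3): turn L to N, flip to white, move to (5,3). |black|=5
Step 4: on WHITE (5,3): turn R to E, flip to black, move to (5,4). |black|=6
Step 5: on WHITE (5,4): turn R to S, flip to black, move to (6,4). |black|=7
Step 6: on WHITE (6,4): turn R to W, flip to black, move to (6,3). |black|=8
Step 7: on WHITE (6,3): turn R to N, flip to black, move to (5,3). |black|=9
Step 8: on BLACK (5,3): turn L to W, flip to white, move to (5,2). |black|=8
Step 9: on WHITE (5,2): turn R to N, flip to black, move to (4,2). |black|=9
Step 10: on WHITE (4,2): turn R to E, flip to black, move to (4,3). |black|=10
Step 11: on WHITE (4,3): turn R to S, flip to black, move to (5,3). |black|=11
Step 12: on WHITE (5,3): turn R to W, flip to black, move to (5,2). |black|=12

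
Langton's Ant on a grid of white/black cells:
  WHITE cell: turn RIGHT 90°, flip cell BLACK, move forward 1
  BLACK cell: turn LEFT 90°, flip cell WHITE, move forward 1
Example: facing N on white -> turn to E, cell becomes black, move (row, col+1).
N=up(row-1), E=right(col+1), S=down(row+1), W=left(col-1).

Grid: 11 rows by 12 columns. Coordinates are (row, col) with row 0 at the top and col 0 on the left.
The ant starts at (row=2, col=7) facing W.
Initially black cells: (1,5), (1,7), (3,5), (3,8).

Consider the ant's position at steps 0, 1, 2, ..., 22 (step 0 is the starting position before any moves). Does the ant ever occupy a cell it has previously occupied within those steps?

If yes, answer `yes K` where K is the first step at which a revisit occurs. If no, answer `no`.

Step 1: on WHITE (2,7): turn R to N, flip to black, move to (1,7). |black|=5 — new cell
Step 2: on BLACK (1,7): turn L to W, flip to white, move to (1,6). |black|=4 — new cell
Step 3: on WHITE (1,6): turn R to N, flip to black, move to (0,6). |black|=5 — new cell
Step 4: on WHITE (0,6): turn R to E, flip to black, move to (0,7). |black|=6 — new cell
Step 5: on WHITE (0,7): turn R to S, flip to black, move to (1,7). |black|=7 — REVISIT

Answer: yes 5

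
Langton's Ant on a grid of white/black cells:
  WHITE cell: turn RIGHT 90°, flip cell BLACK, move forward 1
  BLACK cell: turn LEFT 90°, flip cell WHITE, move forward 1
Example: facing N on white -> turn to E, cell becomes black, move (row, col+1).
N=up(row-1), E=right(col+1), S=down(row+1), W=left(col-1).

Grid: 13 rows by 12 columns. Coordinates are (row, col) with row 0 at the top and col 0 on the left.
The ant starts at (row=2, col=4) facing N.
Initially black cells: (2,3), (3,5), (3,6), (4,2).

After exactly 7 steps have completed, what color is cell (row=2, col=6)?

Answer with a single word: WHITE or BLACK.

Answer: BLACK

Derivation:
Step 1: on WHITE (2,4): turn R to E, flip to black, move to (2,5). |black|=5
Step 2: on WHITE (2,5): turn R to S, flip to black, move to (3,5). |black|=6
Step 3: on BLACK (3,5): turn L to E, flip to white, move to (3,6). |black|=5
Step 4: on BLACK (3,6): turn L to N, flip to white, move to (2,6). |black|=4
Step 5: on WHITE (2,6): turn R to E, flip to black, move to (2,7). |black|=5
Step 6: on WHITE (2,7): turn R to S, flip to black, move to (3,7). |black|=6
Step 7: on WHITE (3,7): turn R to W, flip to black, move to (3,6). |black|=7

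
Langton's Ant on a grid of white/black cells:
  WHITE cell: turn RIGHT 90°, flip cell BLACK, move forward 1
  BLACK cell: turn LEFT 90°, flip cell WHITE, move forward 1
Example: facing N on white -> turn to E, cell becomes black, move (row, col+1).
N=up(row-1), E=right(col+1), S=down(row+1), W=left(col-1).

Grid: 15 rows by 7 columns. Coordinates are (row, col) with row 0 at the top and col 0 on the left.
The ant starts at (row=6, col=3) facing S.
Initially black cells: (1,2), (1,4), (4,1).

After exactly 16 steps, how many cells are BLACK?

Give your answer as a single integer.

Step 1: on WHITE (6,3): turn R to W, flip to black, move to (6,2). |black|=4
Step 2: on WHITE (6,2): turn R to N, flip to black, move to (5,2). |black|=5
Step 3: on WHITE (5,2): turn R to E, flip to black, move to (5,3). |black|=6
Step 4: on WHITE (5,3): turn R to S, flip to black, move to (6,3). |black|=7
Step 5: on BLACK (6,3): turn L to E, flip to white, move to (6,4). |black|=6
Step 6: on WHITE (6,4): turn R to S, flip to black, move to (7,4). |black|=7
Step 7: on WHITE (7,4): turn R to W, flip to black, move to (7,3). |black|=8
Step 8: on WHITE (7,3): turn R to N, flip to black, move to (6,3). |black|=9
Step 9: on WHITE (6,3): turn R to E, flip to black, move to (6,4). |black|=10
Step 10: on BLACK (6,4): turn L to N, flip to white, move to (5,4). |black|=9
Step 11: on WHITE (5,4): turn R to E, flip to black, move to (5,5). |black|=10
Step 12: on WHITE (5,5): turn R to S, flip to black, move to (6,5). |black|=11
Step 13: on WHITE (6,5): turn R to W, flip to black, move to (6,4). |black|=12
Step 14: on WHITE (6,4): turn R to N, flip to black, move to (5,4). |black|=13
Step 15: on BLACK (5,4): turn L to W, flip to white, move to (5,3). |black|=12
Step 16: on BLACK (5,3): turn L to S, flip to white, move to (6,3). |black|=11

Answer: 11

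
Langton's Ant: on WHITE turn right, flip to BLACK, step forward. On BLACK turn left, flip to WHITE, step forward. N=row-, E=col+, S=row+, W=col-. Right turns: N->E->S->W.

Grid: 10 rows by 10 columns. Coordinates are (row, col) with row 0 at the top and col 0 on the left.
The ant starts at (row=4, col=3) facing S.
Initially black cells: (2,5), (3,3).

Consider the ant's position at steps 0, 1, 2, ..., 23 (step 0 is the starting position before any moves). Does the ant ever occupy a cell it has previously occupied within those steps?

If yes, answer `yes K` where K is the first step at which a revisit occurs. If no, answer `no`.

Step 1: on WHITE (4,3): turn R to W, flip to black, move to (4,2). |black|=3 — new cell
Step 2: on WHITE (4,2): turn R to N, flip to black, move to (3,2). |black|=4 — new cell
Step 3: on WHITE (3,2): turn R to E, flip to black, move to (3,3). |black|=5 — new cell
Step 4: on BLACK (3,3): turn L to N, flip to white, move to (2,3). |black|=4 — new cell
Step 5: on WHITE (2,3): turn R to E, flip to black, move to (2,4). |black|=5 — new cell
Step 6: on WHITE (2,4): turn R to S, flip to black, move to (3,4). |black|=6 — new cell
Step 7: on WHITE (3,4): turn R to W, flip to black, move to (3,3). |black|=7 — REVISIT

Answer: yes 7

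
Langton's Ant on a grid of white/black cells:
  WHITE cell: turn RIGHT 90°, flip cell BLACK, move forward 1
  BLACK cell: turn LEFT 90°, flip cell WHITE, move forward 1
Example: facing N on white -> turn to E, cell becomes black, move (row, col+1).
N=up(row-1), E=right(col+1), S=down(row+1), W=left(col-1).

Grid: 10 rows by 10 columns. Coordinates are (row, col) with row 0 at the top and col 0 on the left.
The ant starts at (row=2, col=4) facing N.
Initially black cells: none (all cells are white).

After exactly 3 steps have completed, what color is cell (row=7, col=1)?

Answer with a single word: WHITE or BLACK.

Answer: WHITE

Derivation:
Step 1: on WHITE (2,4): turn R to E, flip to black, move to (2,5). |black|=1
Step 2: on WHITE (2,5): turn R to S, flip to black, move to (3,5). |black|=2
Step 3: on WHITE (3,5): turn R to W, flip to black, move to (3,4). |black|=3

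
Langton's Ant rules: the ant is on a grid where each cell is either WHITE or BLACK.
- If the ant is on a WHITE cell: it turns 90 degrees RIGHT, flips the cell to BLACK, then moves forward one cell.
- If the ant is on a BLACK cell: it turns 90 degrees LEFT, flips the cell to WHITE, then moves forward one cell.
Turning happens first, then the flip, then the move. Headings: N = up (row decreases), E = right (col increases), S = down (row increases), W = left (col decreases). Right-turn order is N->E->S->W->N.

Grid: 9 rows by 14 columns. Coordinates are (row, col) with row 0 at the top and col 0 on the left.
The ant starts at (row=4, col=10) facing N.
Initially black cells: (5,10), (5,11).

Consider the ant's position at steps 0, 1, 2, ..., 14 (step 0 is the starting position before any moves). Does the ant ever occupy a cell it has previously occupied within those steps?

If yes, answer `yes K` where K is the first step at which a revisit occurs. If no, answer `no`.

Step 1: on WHITE (4,10): turn R to E, flip to black, move to (4,11). |black|=3 — new cell
Step 2: on WHITE (4,11): turn R to S, flip to black, move to (5,11). |black|=4 — new cell
Step 3: on BLACK (5,11): turn L to E, flip to white, move to (5,12). |black|=3 — new cell
Step 4: on WHITE (5,12): turn R to S, flip to black, move to (6,12). |black|=4 — new cell
Step 5: on WHITE (6,12): turn R to W, flip to black, move to (6,11). |black|=5 — new cell
Step 6: on WHITE (6,11): turn R to N, flip to black, move to (5,11). |black|=6 — REVISIT

Answer: yes 6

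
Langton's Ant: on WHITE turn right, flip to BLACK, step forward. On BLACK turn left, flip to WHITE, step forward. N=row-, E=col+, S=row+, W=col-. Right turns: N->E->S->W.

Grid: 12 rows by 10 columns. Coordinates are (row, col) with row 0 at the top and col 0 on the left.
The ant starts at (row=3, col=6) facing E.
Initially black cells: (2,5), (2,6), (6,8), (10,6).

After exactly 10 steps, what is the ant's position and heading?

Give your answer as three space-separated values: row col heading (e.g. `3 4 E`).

Step 1: on WHITE (3,6): turn R to S, flip to black, move to (4,6). |black|=5
Step 2: on WHITE (4,6): turn R to W, flip to black, move to (4,5). |black|=6
Step 3: on WHITE (4,5): turn R to N, flip to black, move to (3,5). |black|=7
Step 4: on WHITE (3,5): turn R to E, flip to black, move to (3,6). |black|=8
Step 5: on BLACK (3,6): turn L to N, flip to white, move to (2,6). |black|=7
Step 6: on BLACK (2,6): turn L to W, flip to white, move to (2,5). |black|=6
Step 7: on BLACK (2,5): turn L to S, flip to white, move to (3,5). |black|=5
Step 8: on BLACK (3,5): turn L to E, flip to white, move to (3,6). |black|=4
Step 9: on WHITE (3,6): turn R to S, flip to black, move to (4,6). |black|=5
Step 10: on BLACK (4,6): turn L to E, flip to white, move to (4,7). |black|=4

Answer: 4 7 E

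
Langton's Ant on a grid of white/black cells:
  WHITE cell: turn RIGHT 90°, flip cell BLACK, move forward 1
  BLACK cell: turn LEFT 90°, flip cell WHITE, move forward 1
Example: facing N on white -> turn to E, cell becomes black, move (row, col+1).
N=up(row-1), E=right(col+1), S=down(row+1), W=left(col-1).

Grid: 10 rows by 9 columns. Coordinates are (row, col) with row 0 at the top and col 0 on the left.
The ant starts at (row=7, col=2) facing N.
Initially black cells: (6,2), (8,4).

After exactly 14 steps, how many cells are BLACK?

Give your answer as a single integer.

Step 1: on WHITE (7,2): turn R to E, flip to black, move to (7,3). |black|=3
Step 2: on WHITE (7,3): turn R to S, flip to black, move to (8,3). |black|=4
Step 3: on WHITE (8,3): turn R to W, flip to black, move to (8,2). |black|=5
Step 4: on WHITE (8,2): turn R to N, flip to black, move to (7,2). |black|=6
Step 5: on BLACK (7,2): turn L to W, flip to white, move to (7,1). |black|=5
Step 6: on WHITE (7,1): turn R to N, flip to black, move to (6,1). |black|=6
Step 7: on WHITE (6,1): turn R to E, flip to black, move to (6,2). |black|=7
Step 8: on BLACK (6,2): turn L to N, flip to white, move to (5,2). |black|=6
Step 9: on WHITE (5,2): turn R to E, flip to black, move to (5,3). |black|=7
Step 10: on WHITE (5,3): turn R to S, flip to black, move to (6,3). |black|=8
Step 11: on WHITE (6,3): turn R to W, flip to black, move to (6,2). |black|=9
Step 12: on WHITE (6,2): turn R to N, flip to black, move to (5,2). |black|=10
Step 13: on BLACK (5,2): turn L to W, flip to white, move to (5,1). |black|=9
Step 14: on WHITE (5,1): turn R to N, flip to black, move to (4,1). |black|=10

Answer: 10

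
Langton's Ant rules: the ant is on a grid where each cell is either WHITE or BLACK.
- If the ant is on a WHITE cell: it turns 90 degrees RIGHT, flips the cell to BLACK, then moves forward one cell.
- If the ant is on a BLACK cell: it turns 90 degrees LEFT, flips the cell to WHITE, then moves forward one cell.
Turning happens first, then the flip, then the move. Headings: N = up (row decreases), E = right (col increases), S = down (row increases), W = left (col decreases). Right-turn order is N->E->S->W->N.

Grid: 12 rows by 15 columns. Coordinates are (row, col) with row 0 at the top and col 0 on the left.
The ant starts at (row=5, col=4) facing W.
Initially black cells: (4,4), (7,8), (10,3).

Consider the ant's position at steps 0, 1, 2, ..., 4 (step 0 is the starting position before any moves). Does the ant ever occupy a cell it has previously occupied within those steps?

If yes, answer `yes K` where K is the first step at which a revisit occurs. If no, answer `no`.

Answer: no

Derivation:
Step 1: on WHITE (5,4): turn R to N, flip to black, move to (4,4). |black|=4 — new cell
Step 2: on BLACK (4,4): turn L to W, flip to white, move to (4,3). |black|=3 — new cell
Step 3: on WHITE (4,3): turn R to N, flip to black, move to (3,3). |black|=4 — new cell
Step 4: on WHITE (3,3): turn R to E, flip to black, move to (3,4). |black|=5 — new cell
No revisit within 4 steps.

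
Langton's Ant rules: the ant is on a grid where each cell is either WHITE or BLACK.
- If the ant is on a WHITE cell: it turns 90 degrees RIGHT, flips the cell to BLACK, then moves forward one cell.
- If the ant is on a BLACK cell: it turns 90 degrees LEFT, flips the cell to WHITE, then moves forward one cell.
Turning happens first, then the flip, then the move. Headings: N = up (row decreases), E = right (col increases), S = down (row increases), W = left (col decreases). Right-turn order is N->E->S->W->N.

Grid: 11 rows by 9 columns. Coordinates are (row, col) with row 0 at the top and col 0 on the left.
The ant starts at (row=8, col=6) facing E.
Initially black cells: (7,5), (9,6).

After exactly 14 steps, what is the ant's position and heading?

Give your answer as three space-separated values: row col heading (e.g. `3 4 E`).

Step 1: on WHITE (8,6): turn R to S, flip to black, move to (9,6). |black|=3
Step 2: on BLACK (9,6): turn L to E, flip to white, move to (9,7). |black|=2
Step 3: on WHITE (9,7): turn R to S, flip to black, move to (10,7). |black|=3
Step 4: on WHITE (10,7): turn R to W, flip to black, move to (10,6). |black|=4
Step 5: on WHITE (10,6): turn R to N, flip to black, move to (9,6). |black|=5
Step 6: on WHITE (9,6): turn R to E, flip to black, move to (9,7). |black|=6
Step 7: on BLACK (9,7): turn L to N, flip to white, move to (8,7). |black|=5
Step 8: on WHITE (8,7): turn R to E, flip to black, move to (8,8). |black|=6
Step 9: on WHITE (8,8): turn R to S, flip to black, move to (9,8). |black|=7
Step 10: on WHITE (9,8): turn R to W, flip to black, move to (9,7). |black|=8
Step 11: on WHITE (9,7): turn R to N, flip to black, move to (8,7). |black|=9
Step 12: on BLACK (8,7): turn L to W, flip to white, move to (8,6). |black|=8
Step 13: on BLACK (8,6): turn L to S, flip to white, move to (9,6). |black|=7
Step 14: on BLACK (9,6): turn L to E, flip to white, move to (9,7). |black|=6

Answer: 9 7 E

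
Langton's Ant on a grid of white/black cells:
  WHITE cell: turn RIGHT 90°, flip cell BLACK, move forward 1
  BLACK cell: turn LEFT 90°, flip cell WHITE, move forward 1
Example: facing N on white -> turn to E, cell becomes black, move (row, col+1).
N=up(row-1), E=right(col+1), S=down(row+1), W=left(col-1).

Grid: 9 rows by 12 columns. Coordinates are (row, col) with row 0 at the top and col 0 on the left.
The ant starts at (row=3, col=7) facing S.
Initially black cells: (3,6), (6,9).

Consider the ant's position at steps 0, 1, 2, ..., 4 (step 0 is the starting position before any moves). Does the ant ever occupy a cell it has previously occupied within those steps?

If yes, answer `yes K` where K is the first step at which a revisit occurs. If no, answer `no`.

Answer: no

Derivation:
Step 1: on WHITE (3,7): turn R to W, flip to black, move to (3,6). |black|=3 — new cell
Step 2: on BLACK (3,6): turn L to S, flip to white, move to (4,6). |black|=2 — new cell
Step 3: on WHITE (4,6): turn R to W, flip to black, move to (4,5). |black|=3 — new cell
Step 4: on WHITE (4,5): turn R to N, flip to black, move to (3,5). |black|=4 — new cell
No revisit within 4 steps.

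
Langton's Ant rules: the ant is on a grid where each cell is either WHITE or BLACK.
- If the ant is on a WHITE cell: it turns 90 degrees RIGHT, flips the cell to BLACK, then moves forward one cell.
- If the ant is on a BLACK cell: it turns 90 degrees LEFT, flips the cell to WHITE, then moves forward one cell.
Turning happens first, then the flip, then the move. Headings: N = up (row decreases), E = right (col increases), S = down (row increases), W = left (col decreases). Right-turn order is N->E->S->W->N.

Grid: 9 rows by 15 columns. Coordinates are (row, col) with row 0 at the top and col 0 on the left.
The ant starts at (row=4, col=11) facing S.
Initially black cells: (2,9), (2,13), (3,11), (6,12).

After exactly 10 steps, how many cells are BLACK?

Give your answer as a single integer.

Answer: 10

Derivation:
Step 1: on WHITE (4,11): turn R to W, flip to black, move to (4,10). |black|=5
Step 2: on WHITE (4,10): turn R to N, flip to black, move to (3,10). |black|=6
Step 3: on WHITE (3,10): turn R to E, flip to black, move to (3,11). |black|=7
Step 4: on BLACK (3,11): turn L to N, flip to white, move to (2,11). |black|=6
Step 5: on WHITE (2,11): turn R to E, flip to black, move to (2,12). |black|=7
Step 6: on WHITE (2,12): turn R to S, flip to black, move to (3,12). |black|=8
Step 7: on WHITE (3,12): turn R to W, flip to black, move to (3,11). |black|=9
Step 8: on WHITE (3,11): turn R to N, flip to black, move to (2,11). |black|=10
Step 9: on BLACK (2,11): turn L to W, flip to white, move to (2,10). |black|=9
Step 10: on WHITE (2,10): turn R to N, flip to black, move to (1,10). |black|=10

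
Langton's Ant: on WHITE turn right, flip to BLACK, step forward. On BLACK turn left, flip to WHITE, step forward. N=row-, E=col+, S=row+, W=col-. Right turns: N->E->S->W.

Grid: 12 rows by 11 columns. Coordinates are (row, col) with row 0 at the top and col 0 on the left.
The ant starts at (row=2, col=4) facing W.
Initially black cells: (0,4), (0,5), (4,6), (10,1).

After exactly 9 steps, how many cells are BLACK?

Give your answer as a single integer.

Step 1: on WHITE (2,4): turn R to N, flip to black, move to (1,4). |black|=5
Step 2: on WHITE (1,4): turn R to E, flip to black, move to (1,5). |black|=6
Step 3: on WHITE (1,5): turn R to S, flip to black, move to (2,5). |black|=7
Step 4: on WHITE (2,5): turn R to W, flip to black, move to (2,4). |black|=8
Step 5: on BLACK (2,4): turn L to S, flip to white, move to (3,4). |black|=7
Step 6: on WHITE (3,4): turn R to W, flip to black, move to (3,3). |black|=8
Step 7: on WHITE (3,3): turn R to N, flip to black, move to (2,3). |black|=9
Step 8: on WHITE (2,3): turn R to E, flip to black, move to (2,4). |black|=10
Step 9: on WHITE (2,4): turn R to S, flip to black, move to (3,4). |black|=11

Answer: 11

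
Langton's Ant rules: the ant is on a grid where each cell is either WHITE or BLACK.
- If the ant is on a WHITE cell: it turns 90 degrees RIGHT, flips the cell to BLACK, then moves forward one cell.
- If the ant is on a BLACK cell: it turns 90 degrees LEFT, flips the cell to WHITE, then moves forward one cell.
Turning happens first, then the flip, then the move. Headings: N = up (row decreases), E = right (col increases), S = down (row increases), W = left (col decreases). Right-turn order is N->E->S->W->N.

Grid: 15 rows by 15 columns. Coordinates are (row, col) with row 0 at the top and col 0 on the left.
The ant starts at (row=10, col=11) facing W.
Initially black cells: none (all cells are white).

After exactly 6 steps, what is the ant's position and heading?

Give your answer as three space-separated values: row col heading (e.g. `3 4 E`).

Answer: 11 10 W

Derivation:
Step 1: on WHITE (10,11): turn R to N, flip to black, move to (9,11). |black|=1
Step 2: on WHITE (9,11): turn R to E, flip to black, move to (9,12). |black|=2
Step 3: on WHITE (9,12): turn R to S, flip to black, move to (10,12). |black|=3
Step 4: on WHITE (10,12): turn R to W, flip to black, move to (10,11). |black|=4
Step 5: on BLACK (10,11): turn L to S, flip to white, move to (11,11). |black|=3
Step 6: on WHITE (11,11): turn R to W, flip to black, move to (11,10). |black|=4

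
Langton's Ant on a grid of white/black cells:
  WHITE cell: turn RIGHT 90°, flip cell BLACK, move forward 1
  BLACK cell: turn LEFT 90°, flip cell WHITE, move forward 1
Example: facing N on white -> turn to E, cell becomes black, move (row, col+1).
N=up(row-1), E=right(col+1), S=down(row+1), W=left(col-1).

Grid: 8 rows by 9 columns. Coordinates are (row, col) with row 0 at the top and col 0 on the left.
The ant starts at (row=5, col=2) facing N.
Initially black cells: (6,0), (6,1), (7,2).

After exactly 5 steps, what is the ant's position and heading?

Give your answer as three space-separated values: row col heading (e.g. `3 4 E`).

Step 1: on WHITE (5,2): turn R to E, flip to black, move to (5,3). |black|=4
Step 2: on WHITE (5,3): turn R to S, flip to black, move to (6,3). |black|=5
Step 3: on WHITE (6,3): turn R to W, flip to black, move to (6,2). |black|=6
Step 4: on WHITE (6,2): turn R to N, flip to black, move to (5,2). |black|=7
Step 5: on BLACK (5,2): turn L to W, flip to white, move to (5,1). |black|=6

Answer: 5 1 W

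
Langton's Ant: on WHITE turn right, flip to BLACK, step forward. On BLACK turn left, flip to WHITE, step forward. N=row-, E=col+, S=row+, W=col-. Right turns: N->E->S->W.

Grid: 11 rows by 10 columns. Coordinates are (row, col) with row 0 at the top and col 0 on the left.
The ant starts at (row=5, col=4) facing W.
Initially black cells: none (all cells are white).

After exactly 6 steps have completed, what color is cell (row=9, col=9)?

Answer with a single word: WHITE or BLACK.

Step 1: on WHITE (5,4): turn R to N, flip to black, move to (4,4). |black|=1
Step 2: on WHITE (4,4): turn R to E, flip to black, move to (4,5). |black|=2
Step 3: on WHITE (4,5): turn R to S, flip to black, move to (5,5). |black|=3
Step 4: on WHITE (5,5): turn R to W, flip to black, move to (5,4). |black|=4
Step 5: on BLACK (5,4): turn L to S, flip to white, move to (6,4). |black|=3
Step 6: on WHITE (6,4): turn R to W, flip to black, move to (6,3). |black|=4

Answer: WHITE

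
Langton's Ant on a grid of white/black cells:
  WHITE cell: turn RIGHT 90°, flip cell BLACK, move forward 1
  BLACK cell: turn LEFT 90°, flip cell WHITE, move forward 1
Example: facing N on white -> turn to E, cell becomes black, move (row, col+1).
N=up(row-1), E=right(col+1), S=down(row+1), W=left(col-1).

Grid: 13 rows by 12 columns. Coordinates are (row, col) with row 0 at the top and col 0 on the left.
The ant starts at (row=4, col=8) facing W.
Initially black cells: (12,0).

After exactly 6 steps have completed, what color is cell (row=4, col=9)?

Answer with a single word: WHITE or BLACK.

Answer: BLACK

Derivation:
Step 1: on WHITE (4,8): turn R to N, flip to black, move to (3,8). |black|=2
Step 2: on WHITE (3,8): turn R to E, flip to black, move to (3,9). |black|=3
Step 3: on WHITE (3,9): turn R to S, flip to black, move to (4,9). |black|=4
Step 4: on WHITE (4,9): turn R to W, flip to black, move to (4,8). |black|=5
Step 5: on BLACK (4,8): turn L to S, flip to white, move to (5,8). |black|=4
Step 6: on WHITE (5,8): turn R to W, flip to black, move to (5,7). |black|=5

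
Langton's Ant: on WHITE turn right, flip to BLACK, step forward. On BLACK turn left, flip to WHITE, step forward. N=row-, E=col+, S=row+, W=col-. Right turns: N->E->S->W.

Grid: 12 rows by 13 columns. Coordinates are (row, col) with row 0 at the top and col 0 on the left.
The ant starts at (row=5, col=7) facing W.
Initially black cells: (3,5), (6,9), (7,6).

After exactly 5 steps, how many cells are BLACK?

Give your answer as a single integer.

Step 1: on WHITE (5,7): turn R to N, flip to black, move to (4,7). |black|=4
Step 2: on WHITE (4,7): turn R to E, flip to black, move to (4,8). |black|=5
Step 3: on WHITE (4,8): turn R to S, flip to black, move to (5,8). |black|=6
Step 4: on WHITE (5,8): turn R to W, flip to black, move to (5,7). |black|=7
Step 5: on BLACK (5,7): turn L to S, flip to white, move to (6,7). |black|=6

Answer: 6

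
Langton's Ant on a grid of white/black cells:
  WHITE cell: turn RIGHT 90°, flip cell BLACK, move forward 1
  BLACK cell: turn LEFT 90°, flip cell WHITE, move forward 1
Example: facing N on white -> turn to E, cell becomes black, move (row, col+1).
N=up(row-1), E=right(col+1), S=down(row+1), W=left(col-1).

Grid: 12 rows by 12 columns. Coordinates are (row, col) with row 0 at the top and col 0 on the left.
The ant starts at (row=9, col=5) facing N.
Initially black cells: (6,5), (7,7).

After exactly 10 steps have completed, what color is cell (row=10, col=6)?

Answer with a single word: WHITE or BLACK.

Step 1: on WHITE (9,5): turn R to E, flip to black, move to (9,6). |black|=3
Step 2: on WHITE (9,6): turn R to S, flip to black, move to (10,6). |black|=4
Step 3: on WHITE (10,6): turn R to W, flip to black, move to (10,5). |black|=5
Step 4: on WHITE (10,5): turn R to N, flip to black, move to (9,5). |black|=6
Step 5: on BLACK (9,5): turn L to W, flip to white, move to (9,4). |black|=5
Step 6: on WHITE (9,4): turn R to N, flip to black, move to (8,4). |black|=6
Step 7: on WHITE (8,4): turn R to E, flip to black, move to (8,5). |black|=7
Step 8: on WHITE (8,5): turn R to S, flip to black, move to (9,5). |black|=8
Step 9: on WHITE (9,5): turn R to W, flip to black, move to (9,4). |black|=9
Step 10: on BLACK (9,4): turn L to S, flip to white, move to (10,4). |black|=8

Answer: BLACK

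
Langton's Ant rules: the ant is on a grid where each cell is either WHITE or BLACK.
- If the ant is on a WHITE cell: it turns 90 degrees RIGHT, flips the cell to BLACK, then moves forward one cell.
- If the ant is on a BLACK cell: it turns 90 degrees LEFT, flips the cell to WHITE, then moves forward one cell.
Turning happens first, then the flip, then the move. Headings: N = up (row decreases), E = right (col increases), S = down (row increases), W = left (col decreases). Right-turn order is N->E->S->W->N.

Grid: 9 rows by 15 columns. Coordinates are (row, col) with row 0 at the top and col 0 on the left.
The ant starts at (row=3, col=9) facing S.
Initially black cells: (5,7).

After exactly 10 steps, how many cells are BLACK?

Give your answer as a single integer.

Answer: 7

Derivation:
Step 1: on WHITE (3,9): turn R to W, flip to black, move to (3,8). |black|=2
Step 2: on WHITE (3,8): turn R to N, flip to black, move to (2,8). |black|=3
Step 3: on WHITE (2,8): turn R to E, flip to black, move to (2,9). |black|=4
Step 4: on WHITE (2,9): turn R to S, flip to black, move to (3,9). |black|=5
Step 5: on BLACK (3,9): turn L to E, flip to white, move to (3,10). |black|=4
Step 6: on WHITE (3,10): turn R to S, flip to black, move to (4,10). |black|=5
Step 7: on WHITE (4,10): turn R to W, flip to black, move to (4,9). |black|=6
Step 8: on WHITE (4,9): turn R to N, flip to black, move to (3,9). |black|=7
Step 9: on WHITE (3,9): turn R to E, flip to black, move to (3,10). |black|=8
Step 10: on BLACK (3,10): turn L to N, flip to white, move to (2,10). |black|=7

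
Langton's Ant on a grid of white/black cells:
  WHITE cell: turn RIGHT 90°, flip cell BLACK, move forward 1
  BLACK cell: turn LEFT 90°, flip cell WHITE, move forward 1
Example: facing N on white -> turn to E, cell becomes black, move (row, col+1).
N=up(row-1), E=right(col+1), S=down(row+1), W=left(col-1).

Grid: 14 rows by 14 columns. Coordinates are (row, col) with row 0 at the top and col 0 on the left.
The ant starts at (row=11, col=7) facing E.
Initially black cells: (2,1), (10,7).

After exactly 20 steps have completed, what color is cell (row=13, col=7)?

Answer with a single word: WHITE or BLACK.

Answer: BLACK

Derivation:
Step 1: on WHITE (11,7): turn R to S, flip to black, move to (12,7). |black|=3
Step 2: on WHITE (12,7): turn R to W, flip to black, move to (12,6). |black|=4
Step 3: on WHITE (12,6): turn R to N, flip to black, move to (11,6). |black|=5
Step 4: on WHITE (11,6): turn R to E, flip to black, move to (11,7). |black|=6
Step 5: on BLACK (11,7): turn L to N, flip to white, move to (10,7). |black|=5
Step 6: on BLACK (10,7): turn L to W, flip to white, move to (10,6). |black|=4
Step 7: on WHITE (10,6): turn R to N, flip to black, move to (9,6). |black|=5
Step 8: on WHITE (9,6): turn R to E, flip to black, move to (9,7). |black|=6
Step 9: on WHITE (9,7): turn R to S, flip to black, move to (10,7). |black|=7
Step 10: on WHITE (10,7): turn R to W, flip to black, move to (10,6). |black|=8
Step 11: on BLACK (10,6): turn L to S, flip to white, move to (11,6). |black|=7
Step 12: on BLACK (11,6): turn L to E, flip to white, move to (11,7). |black|=6
Step 13: on WHITE (11,7): turn R to S, flip to black, move to (12,7). |black|=7
Step 14: on BLACK (12,7): turn L to E, flip to white, move to (12,8). |black|=6
Step 15: on WHITE (12,8): turn R to S, flip to black, move to (13,8). |black|=7
Step 16: on WHITE (13,8): turn R to W, flip to black, move to (13,7). |black|=8
Step 17: on WHITE (13,7): turn R to N, flip to black, move to (12,7). |black|=9
Step 18: on WHITE (12,7): turn R to E, flip to black, move to (12,8). |black|=10
Step 19: on BLACK (12,8): turn L to N, flip to white, move to (11,8). |black|=9
Step 20: on WHITE (11,8): turn R to E, flip to black, move to (11,9). |black|=10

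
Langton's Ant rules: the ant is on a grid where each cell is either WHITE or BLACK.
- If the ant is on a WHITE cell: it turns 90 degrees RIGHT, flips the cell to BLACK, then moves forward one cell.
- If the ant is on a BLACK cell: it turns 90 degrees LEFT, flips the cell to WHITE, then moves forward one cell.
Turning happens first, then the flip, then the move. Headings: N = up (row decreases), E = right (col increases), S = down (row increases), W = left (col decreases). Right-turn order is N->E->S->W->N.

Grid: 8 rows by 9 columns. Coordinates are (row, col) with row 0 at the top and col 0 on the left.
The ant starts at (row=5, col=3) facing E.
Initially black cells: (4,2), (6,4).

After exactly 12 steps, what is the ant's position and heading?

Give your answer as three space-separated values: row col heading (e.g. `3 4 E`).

Step 1: on WHITE (5,3): turn R to S, flip to black, move to (6,3). |black|=3
Step 2: on WHITE (6,3): turn R to W, flip to black, move to (6,2). |black|=4
Step 3: on WHITE (6,2): turn R to N, flip to black, move to (5,2). |black|=5
Step 4: on WHITE (5,2): turn R to E, flip to black, move to (5,3). |black|=6
Step 5: on BLACK (5,3): turn L to N, flip to white, move to (4,3). |black|=5
Step 6: on WHITE (4,3): turn R to E, flip to black, move to (4,4). |black|=6
Step 7: on WHITE (4,4): turn R to S, flip to black, move to (5,4). |black|=7
Step 8: on WHITE (5,4): turn R to W, flip to black, move to (5,3). |black|=8
Step 9: on WHITE (5,3): turn R to N, flip to black, move to (4,3). |black|=9
Step 10: on BLACK (4,3): turn L to W, flip to white, move to (4,2). |black|=8
Step 11: on BLACK (4,2): turn L to S, flip to white, move to (5,2). |black|=7
Step 12: on BLACK (5,2): turn L to E, flip to white, move to (5,3). |black|=6

Answer: 5 3 E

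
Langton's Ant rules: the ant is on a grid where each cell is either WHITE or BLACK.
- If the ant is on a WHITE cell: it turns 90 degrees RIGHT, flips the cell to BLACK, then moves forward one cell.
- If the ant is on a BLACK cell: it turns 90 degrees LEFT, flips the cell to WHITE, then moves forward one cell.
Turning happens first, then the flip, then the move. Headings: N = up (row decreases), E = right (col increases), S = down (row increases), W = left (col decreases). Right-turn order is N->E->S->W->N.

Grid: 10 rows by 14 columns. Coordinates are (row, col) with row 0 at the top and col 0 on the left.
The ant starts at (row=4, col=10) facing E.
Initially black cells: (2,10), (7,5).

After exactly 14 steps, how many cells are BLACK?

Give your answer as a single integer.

Answer: 10

Derivation:
Step 1: on WHITE (4,10): turn R to S, flip to black, move to (5,10). |black|=3
Step 2: on WHITE (5,10): turn R to W, flip to black, move to (5,9). |black|=4
Step 3: on WHITE (5,9): turn R to N, flip to black, move to (4,9). |black|=5
Step 4: on WHITE (4,9): turn R to E, flip to black, move to (4,10). |black|=6
Step 5: on BLACK (4,10): turn L to N, flip to white, move to (3,10). |black|=5
Step 6: on WHITE (3,10): turn R to E, flip to black, move to (3,11). |black|=6
Step 7: on WHITE (3,11): turn R to S, flip to black, move to (4,11). |black|=7
Step 8: on WHITE (4,11): turn R to W, flip to black, move to (4,10). |black|=8
Step 9: on WHITE (4,10): turn R to N, flip to black, move to (3,10). |black|=9
Step 10: on BLACK (3,10): turn L to W, flip to white, move to (3,9). |black|=8
Step 11: on WHITE (3,9): turn R to N, flip to black, move to (2,9). |black|=9
Step 12: on WHITE (2,9): turn R to E, flip to black, move to (2,10). |black|=10
Step 13: on BLACK (2,10): turn L to N, flip to white, move to (1,10). |black|=9
Step 14: on WHITE (1,10): turn R to E, flip to black, move to (1,11). |black|=10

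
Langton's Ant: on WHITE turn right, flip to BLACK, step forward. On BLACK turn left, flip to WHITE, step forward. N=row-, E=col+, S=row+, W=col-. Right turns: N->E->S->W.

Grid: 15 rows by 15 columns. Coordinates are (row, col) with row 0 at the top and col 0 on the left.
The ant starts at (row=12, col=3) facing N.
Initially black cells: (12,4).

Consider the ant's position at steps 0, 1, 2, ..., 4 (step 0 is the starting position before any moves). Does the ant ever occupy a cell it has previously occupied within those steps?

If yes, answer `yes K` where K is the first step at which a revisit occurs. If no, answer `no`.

Step 1: on WHITE (12,3): turn R to E, flip to black, move to (12,4). |black|=2 — new cell
Step 2: on BLACK (12,4): turn L to N, flip to white, move to (11,4). |black|=1 — new cell
Step 3: on WHITE (11,4): turn R to E, flip to black, move to (11,5). |black|=2 — new cell
Step 4: on WHITE (11,5): turn R to S, flip to black, move to (12,5). |black|=3 — new cell
No revisit within 4 steps.

Answer: no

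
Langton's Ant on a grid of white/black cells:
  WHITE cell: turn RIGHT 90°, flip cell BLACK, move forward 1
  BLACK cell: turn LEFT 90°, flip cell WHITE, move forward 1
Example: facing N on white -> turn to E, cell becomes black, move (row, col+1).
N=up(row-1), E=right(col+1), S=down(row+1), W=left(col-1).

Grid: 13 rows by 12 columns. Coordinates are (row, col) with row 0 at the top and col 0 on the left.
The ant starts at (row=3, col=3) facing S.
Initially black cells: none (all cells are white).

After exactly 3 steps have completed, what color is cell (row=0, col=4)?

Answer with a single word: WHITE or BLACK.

Answer: WHITE

Derivation:
Step 1: on WHITE (3,3): turn R to W, flip to black, move to (3,2). |black|=1
Step 2: on WHITE (3,2): turn R to N, flip to black, move to (2,2). |black|=2
Step 3: on WHITE (2,2): turn R to E, flip to black, move to (2,3). |black|=3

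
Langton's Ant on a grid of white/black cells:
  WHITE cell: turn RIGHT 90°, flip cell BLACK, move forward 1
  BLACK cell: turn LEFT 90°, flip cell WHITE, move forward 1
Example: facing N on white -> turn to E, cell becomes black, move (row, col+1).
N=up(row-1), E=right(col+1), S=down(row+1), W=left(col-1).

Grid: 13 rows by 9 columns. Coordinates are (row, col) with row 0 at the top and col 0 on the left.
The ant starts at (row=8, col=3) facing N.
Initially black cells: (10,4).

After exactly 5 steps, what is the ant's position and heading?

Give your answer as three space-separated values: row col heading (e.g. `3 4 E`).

Step 1: on WHITE (8,3): turn R to E, flip to black, move to (8,4). |black|=2
Step 2: on WHITE (8,4): turn R to S, flip to black, move to (9,4). |black|=3
Step 3: on WHITE (9,4): turn R to W, flip to black, move to (9,3). |black|=4
Step 4: on WHITE (9,3): turn R to N, flip to black, move to (8,3). |black|=5
Step 5: on BLACK (8,3): turn L to W, flip to white, move to (8,2). |black|=4

Answer: 8 2 W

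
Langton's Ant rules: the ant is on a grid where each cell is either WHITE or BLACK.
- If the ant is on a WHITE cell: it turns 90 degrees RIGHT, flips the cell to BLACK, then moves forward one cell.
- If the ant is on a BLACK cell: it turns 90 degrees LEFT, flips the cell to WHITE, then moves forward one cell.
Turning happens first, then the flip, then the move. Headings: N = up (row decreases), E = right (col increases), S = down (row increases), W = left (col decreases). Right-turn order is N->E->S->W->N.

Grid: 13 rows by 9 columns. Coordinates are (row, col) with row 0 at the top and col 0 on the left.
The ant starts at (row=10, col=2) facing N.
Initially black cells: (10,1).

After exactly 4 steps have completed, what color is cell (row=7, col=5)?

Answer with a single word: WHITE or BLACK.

Step 1: on WHITE (10,2): turn R to E, flip to black, move to (10,3). |black|=2
Step 2: on WHITE (10,3): turn R to S, flip to black, move to (11,3). |black|=3
Step 3: on WHITE (11,3): turn R to W, flip to black, move to (11,2). |black|=4
Step 4: on WHITE (11,2): turn R to N, flip to black, move to (10,2). |black|=5

Answer: WHITE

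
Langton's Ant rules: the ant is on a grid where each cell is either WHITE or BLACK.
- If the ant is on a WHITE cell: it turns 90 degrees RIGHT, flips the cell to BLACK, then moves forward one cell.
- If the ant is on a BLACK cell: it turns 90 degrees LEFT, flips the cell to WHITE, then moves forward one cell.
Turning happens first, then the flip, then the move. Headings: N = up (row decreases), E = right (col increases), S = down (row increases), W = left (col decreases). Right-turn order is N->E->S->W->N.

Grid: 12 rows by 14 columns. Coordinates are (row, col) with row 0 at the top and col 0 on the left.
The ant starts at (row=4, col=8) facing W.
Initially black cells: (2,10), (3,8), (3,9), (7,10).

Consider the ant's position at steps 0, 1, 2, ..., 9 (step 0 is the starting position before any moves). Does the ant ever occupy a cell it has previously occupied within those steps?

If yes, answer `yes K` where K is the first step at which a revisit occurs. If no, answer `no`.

Answer: yes 5

Derivation:
Step 1: on WHITE (4,8): turn R to N, flip to black, move to (3,8). |black|=5 — new cell
Step 2: on BLACK (3,8): turn L to W, flip to white, move to (3,7). |black|=4 — new cell
Step 3: on WHITE (3,7): turn R to N, flip to black, move to (2,7). |black|=5 — new cell
Step 4: on WHITE (2,7): turn R to E, flip to black, move to (2,8). |black|=6 — new cell
Step 5: on WHITE (2,8): turn R to S, flip to black, move to (3,8). |black|=7 — REVISIT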